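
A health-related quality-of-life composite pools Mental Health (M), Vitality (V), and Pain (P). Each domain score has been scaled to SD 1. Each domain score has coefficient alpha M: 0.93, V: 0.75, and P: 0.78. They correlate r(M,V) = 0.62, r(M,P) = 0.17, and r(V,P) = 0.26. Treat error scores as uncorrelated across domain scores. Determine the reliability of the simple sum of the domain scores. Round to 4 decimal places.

Var(M+V+P) = 3 + 2·[0.62 + 0.17 + 0.26] = 3 + 2.1 = 5.1.
Because errors are independent across components, Cov(Tᵢ,Tⱼ) = Cov(Xᵢ,Xⱼ); the off-diagonal part of the true-score variance is the same as above.
True-score variance = [0.93 + 0.75 + 0.78] + 2.1 = 2.46 + 2.1 = 4.56.
Reliability = 4.56 / 5.1 = 0.8941.

0.8941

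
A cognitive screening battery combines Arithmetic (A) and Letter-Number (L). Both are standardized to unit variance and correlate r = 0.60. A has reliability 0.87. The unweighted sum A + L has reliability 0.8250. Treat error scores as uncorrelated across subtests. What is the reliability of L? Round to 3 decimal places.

Var(A+L) = 2 + 2·0.60 = 3.200.
True-score variance = ρ_A + ρ_L + 2·0.60, so 0.8250 = (0.87 + ρ_L + 1.20) / 3.200.
ρ_L = 0.8250·3.200 − 0.87 − 1.20 = 0.570.

0.570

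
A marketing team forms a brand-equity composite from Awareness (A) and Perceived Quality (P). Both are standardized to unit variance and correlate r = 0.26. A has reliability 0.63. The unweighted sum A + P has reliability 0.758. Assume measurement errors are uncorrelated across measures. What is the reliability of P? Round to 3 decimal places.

Var(A+P) = 2 + 2·0.26 = 2.520.
True-score variance = ρ_A + ρ_P + 2·0.26, so 0.758 = (0.63 + ρ_P + 0.52) / 2.520.
ρ_P = 0.758·2.520 − 0.63 − 0.52 = 0.760.

0.760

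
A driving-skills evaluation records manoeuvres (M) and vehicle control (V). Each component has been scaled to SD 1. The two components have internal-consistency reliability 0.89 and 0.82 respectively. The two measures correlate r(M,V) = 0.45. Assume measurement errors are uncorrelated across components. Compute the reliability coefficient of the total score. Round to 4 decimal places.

Var(M+V) = 2 + 2·[0.45] = 2 + 0.9 = 2.9.
Because errors are independent across components, Cov(Tᵢ,Tⱼ) = Cov(Xᵢ,Xⱼ); the off-diagonal part of the true-score variance is the same as above.
True-score variance = [0.89 + 0.82] + 0.9 = 1.71 + 0.9 = 2.61.
Reliability = 2.61 / 2.9 = 0.9000.

0.9000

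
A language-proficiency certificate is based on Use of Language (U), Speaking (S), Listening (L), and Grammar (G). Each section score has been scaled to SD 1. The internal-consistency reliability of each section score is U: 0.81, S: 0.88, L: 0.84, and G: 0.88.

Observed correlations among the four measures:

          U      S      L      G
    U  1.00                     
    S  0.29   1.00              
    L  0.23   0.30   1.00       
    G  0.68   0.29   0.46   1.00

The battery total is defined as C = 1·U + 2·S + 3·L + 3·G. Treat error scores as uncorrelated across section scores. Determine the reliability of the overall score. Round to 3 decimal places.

Var(C) = 1 + 2² + 3² + 3² + 2·[2·0.29 + 3·0.23 + 3·0.68 + 6·0.30 + 6·0.29 + 9·0.46] = 23 + 21.98 = 44.98.
With uncorrelated errors the cross-covariances are all true-score covariance, so they carry over unchanged; only the diagonal terms shrink to ρᵢσᵢ².
True-score variance = [0.81 + 2²·0.88 + 3²·0.84 + 3²·0.88] + 21.98 = 19.81 + 21.98 = 41.79.
Reliability = 41.79 / 44.98 = 0.929.

0.929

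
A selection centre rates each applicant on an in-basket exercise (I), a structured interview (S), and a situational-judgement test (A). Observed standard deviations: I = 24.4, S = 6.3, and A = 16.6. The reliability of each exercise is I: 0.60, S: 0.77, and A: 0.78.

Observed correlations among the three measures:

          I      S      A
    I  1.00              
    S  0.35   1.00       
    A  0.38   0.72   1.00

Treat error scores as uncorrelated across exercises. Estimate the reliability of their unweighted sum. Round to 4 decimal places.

Var(I+S+A) = 24.4² + 6.3² + 16.6² + 2·[24.4·6.3·0.35 + 24.4·16.6·0.38 + 6.3·16.6·0.72] = 910.61 + 566.03 = 1476.64.
Under uncorrelated errors the observed covariances equal the true-score covariances, so only the own-variance terms attenuate.
True-score variance = [24.4²·0.60 + 6.3²·0.77 + 16.6²·0.78] + 566.03 = 602.714 + 566.03 = 1168.74.
Reliability = 1168.74 / 1476.64 = 0.7915.

0.7915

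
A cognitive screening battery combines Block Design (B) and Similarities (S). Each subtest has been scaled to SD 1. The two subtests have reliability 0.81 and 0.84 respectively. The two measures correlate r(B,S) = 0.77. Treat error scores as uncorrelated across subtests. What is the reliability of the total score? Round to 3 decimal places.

Var(B+S) = 2 + 2·[0.77] = 2 + 1.54 = 3.54.
Because errors are independent across components, Cov(Tᵢ,Tⱼ) = Cov(Xᵢ,Xⱼ); the off-diagonal part of the true-score variance is the same as above.
True-score variance = [0.81 + 0.84] + 1.54 = 1.65 + 1.54 = 3.19.
Reliability = 3.19 / 3.54 = 0.901.

0.901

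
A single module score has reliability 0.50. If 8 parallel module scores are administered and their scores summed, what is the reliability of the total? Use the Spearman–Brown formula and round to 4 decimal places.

0.8889

ρ_k = kρ / (1 + (k−1)ρ) = 8·0.50 / (1 + 7·0.50) = 4.000 / 4.500 = 0.8889.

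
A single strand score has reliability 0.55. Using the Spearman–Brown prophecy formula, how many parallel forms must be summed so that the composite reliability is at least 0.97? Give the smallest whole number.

k ≥ ρ*(1−ρ₁)/(ρ₁(1−ρ*)) = 0.97·0.45 / (0.55·0.03) = 26.455.
Smallest integer k = 27.

27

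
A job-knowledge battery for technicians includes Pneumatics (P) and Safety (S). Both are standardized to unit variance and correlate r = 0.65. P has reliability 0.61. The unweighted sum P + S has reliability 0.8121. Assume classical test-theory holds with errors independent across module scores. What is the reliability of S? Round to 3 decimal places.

0.770

Var(P+S) = 2 + 2·0.65 = 3.300.
True-score variance = ρ_P + ρ_S + 2·0.65, so 0.8121 = (0.61 + ρ_S + 1.30) / 3.300.
ρ_S = 0.8121·3.300 − 0.61 − 1.30 = 0.770.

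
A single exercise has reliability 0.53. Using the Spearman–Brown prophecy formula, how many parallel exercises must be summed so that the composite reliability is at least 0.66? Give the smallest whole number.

k ≥ ρ*(1−ρ₁)/(ρ₁(1−ρ*)) = 0.66·0.47 / (0.53·0.34) = 1.721.
Smallest integer k = 2.

2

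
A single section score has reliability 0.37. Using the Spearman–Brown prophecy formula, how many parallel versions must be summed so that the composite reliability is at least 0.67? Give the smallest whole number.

k ≥ ρ*(1−ρ₁)/(ρ₁(1−ρ*)) = 0.67·0.63 / (0.37·0.33) = 3.457.
Smallest integer k = 4.

4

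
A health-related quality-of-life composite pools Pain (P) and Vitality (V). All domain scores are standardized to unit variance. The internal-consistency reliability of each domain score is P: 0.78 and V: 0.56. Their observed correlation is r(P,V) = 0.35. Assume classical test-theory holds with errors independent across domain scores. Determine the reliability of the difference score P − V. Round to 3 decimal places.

Var(P−V) = 1 + 1 − 2·0.35 = 2 − 0.7 = 1.3.
Under uncorrelated errors the observed covariances equal the true-score covariances, so only the own-variance terms attenuate.
True-score variance = [0.78 + 0.56] − 0.7 = 1.34 − 0.7 = 0.64.
Reliability = 0.64 / 1.3 = 0.492.

0.492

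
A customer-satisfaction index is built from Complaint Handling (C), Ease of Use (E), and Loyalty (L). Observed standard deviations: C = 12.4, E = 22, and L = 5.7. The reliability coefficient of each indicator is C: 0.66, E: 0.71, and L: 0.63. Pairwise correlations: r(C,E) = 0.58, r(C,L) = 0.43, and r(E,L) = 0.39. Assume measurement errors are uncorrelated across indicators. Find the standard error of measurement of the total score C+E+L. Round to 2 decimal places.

14.31

Var(total) = 670.25 + 475.045 = 1145.29.
True-score variance = 465.59 + 475.045 = 940.635, so reliability = 0.8213.
Error variance = 1145.29 − 940.635 = 204.66; SEM = √204.66 = 14.31.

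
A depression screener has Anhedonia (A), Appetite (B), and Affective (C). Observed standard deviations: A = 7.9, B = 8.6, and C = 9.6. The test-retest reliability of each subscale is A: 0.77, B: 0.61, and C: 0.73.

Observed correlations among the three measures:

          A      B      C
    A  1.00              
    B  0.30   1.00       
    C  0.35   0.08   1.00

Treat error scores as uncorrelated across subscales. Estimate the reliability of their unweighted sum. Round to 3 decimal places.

Var(A+B+C) = 7.9² + 8.6² + 9.6² + 2·[7.9·8.6·0.30 + 7.9·9.6·0.35 + 8.6·9.6·0.08] = 228.53 + 107.062 = 335.592.
With uncorrelated errors the cross-covariances are all true-score covariance, so they carry over unchanged; only the diagonal terms shrink to ρᵢσᵢ².
True-score variance = [7.9²·0.77 + 8.6²·0.61 + 9.6²·0.73] + 107.062 = 160.448 + 107.062 = 267.51.
Reliability = 267.51 / 335.592 = 0.797.

0.797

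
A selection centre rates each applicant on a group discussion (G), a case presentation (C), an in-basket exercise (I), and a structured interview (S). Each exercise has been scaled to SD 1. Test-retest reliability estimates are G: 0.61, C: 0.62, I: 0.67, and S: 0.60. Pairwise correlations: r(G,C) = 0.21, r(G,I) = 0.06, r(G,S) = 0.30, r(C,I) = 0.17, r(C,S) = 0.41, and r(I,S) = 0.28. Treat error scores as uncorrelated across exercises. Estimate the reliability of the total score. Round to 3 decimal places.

0.781

Var(G+C+I+S) = 4 + 2·[0.21 + 0.06 + 0.30 + 0.17 + 0.41 + 0.28] = 4 + 2.86 = 6.86.
Because errors are independent across components, Cov(Tᵢ,Tⱼ) = Cov(Xᵢ,Xⱼ); the off-diagonal part of the true-score variance is the same as above.
True-score variance = [0.61 + 0.62 + 0.67 + 0.60] + 2.86 = 2.5 + 2.86 = 5.36.
Reliability = 5.36 / 6.86 = 0.781.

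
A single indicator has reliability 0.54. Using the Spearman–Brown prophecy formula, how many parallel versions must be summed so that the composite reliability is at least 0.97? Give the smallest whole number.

28

k ≥ ρ*(1−ρ₁)/(ρ₁(1−ρ*)) = 0.97·0.46 / (0.54·0.03) = 27.543.
Smallest integer k = 28.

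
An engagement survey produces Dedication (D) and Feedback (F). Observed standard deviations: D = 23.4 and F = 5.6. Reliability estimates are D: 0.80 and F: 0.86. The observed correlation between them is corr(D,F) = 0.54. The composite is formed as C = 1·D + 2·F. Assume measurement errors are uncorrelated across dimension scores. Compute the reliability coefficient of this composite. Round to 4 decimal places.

Var(C) = 23.4² + 2²·5.6² + 2·[2·23.4·5.6·0.54] = 673 + 283.046 = 956.046.
With uncorrelated errors the cross-covariances are all true-score covariance, so they carry over unchanged; only the diagonal terms shrink to ρᵢσᵢ².
True-score variance = [23.4²·0.80 + 2²·5.6²·0.86] + 283.046 = 545.926 + 283.046 = 828.973.
Reliability = 828.973 / 956.046 = 0.8671.

0.8671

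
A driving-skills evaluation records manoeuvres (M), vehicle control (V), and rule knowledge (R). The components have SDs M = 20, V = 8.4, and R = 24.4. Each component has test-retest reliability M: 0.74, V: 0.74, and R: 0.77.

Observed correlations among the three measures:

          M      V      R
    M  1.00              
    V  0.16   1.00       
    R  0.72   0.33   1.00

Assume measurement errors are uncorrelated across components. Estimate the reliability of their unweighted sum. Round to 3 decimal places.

0.868

Var(M+V+R) = 20² + 8.4² + 24.4² + 2·[20·8.4·0.16 + 20·24.4·0.72 + 8.4·24.4·0.33] = 1065.92 + 891.754 = 1957.67.
Under uncorrelated errors the observed covariances equal the true-score covariances, so only the own-variance terms attenuate.
True-score variance = [20²·0.74 + 8.4²·0.74 + 24.4²·0.77] + 891.754 = 806.642 + 891.754 = 1698.4.
Reliability = 1698.4 / 1957.67 = 0.868.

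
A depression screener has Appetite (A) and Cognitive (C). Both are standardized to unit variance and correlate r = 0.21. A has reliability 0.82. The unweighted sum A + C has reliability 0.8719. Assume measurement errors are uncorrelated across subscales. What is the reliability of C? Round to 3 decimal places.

0.870

Var(A+C) = 2 + 2·0.21 = 2.420.
True-score variance = ρ_A + ρ_C + 2·0.21, so 0.8719 = (0.82 + ρ_C + 0.42) / 2.420.
ρ_C = 0.8719·2.420 − 0.82 − 0.42 = 0.870.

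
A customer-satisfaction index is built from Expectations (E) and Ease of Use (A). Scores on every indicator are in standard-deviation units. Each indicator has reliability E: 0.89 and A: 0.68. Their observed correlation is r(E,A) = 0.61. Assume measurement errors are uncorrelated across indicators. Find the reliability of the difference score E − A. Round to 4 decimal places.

0.4487

Var(E−A) = 1 + 1 − 2·0.61 = 2 − 1.22 = 0.78.
Under uncorrelated errors the observed covariances equal the true-score covariances, so only the own-variance terms attenuate.
True-score variance = [0.89 + 0.68] − 1.22 = 1.57 − 1.22 = 0.35.
Reliability = 0.35 / 0.78 = 0.4487.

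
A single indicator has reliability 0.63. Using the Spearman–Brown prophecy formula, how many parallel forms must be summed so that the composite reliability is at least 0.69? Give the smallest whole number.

2

k ≥ ρ*(1−ρ₁)/(ρ₁(1−ρ*)) = 0.69·0.37 / (0.63·0.31) = 1.307.
Smallest integer k = 2.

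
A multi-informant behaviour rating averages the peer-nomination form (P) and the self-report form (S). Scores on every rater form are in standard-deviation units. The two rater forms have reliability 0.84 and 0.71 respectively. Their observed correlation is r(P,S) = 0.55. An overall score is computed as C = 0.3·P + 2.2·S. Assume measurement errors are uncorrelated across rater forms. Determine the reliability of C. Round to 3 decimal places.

Var(C) = 0.3² + 2.2² + 2·[0.66·0.55] = 4.93 + 0.726 = 5.656.
Because errors are independent across components, Cov(Tᵢ,Tⱼ) = Cov(Xᵢ,Xⱼ); the off-diagonal part of the true-score variance is the same as above.
True-score variance = [0.3²·0.84 + 2.2²·0.71] + 0.726 = 3.512 + 0.726 = 4.238.
Reliability = 4.238 / 5.656 = 0.749.

0.749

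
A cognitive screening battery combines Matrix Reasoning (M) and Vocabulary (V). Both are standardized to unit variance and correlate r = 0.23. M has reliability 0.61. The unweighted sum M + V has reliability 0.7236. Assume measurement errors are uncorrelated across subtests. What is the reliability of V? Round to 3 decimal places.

Var(M+V) = 2 + 2·0.23 = 2.460.
True-score variance = ρ_M + ρ_V + 2·0.23, so 0.7236 = (0.61 + ρ_V + 0.46) / 2.460.
ρ_V = 0.7236·2.460 − 0.61 − 0.46 = 0.710.

0.710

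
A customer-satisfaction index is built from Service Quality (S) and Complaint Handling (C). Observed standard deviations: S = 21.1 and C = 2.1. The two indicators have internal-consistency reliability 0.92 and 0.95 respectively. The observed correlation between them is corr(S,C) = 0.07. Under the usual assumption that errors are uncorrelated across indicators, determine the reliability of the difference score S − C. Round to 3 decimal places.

Var(S−C) = 21.1² + 2.1² − 2·21.1·2.1·0.07 = 449.62 − 6.2034 = 443.417.
With uncorrelated errors the cross-covariances are all true-score covariance, so they carry over unchanged; only the diagonal terms shrink to ρᵢσᵢ².
True-score variance = [21.1²·0.92 + 2.1²·0.95] − 6.2034 = 413.783 − 6.2034 = 407.579.
Reliability = 407.579 / 443.417 = 0.919.

0.919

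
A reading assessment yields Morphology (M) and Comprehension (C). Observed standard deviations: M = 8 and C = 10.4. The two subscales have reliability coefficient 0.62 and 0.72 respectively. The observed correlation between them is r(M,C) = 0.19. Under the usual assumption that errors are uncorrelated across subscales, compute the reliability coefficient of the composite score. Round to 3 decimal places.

Var(M+C) = 8² + 10.4² + 2·[8·10.4·0.19] = 172.16 + 31.616 = 203.776.
With uncorrelated errors the cross-covariances are all true-score covariance, so they carry over unchanged; only the diagonal terms shrink to ρᵢσᵢ².
True-score variance = [8²·0.62 + 10.4²·0.72] + 31.616 = 117.555 + 31.616 = 149.171.
Reliability = 149.171 / 203.776 = 0.732.

0.732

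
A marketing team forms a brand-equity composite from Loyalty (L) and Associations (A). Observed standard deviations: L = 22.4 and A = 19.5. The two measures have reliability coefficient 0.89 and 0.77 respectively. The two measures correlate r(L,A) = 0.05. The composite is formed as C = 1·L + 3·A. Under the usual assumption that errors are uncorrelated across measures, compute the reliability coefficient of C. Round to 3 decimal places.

0.792

Var(C) = 22.4² + 3²·19.5² + 2·[3·22.4·19.5·0.05] = 3924.01 + 131.04 = 4055.05.
With uncorrelated errors the cross-covariances are all true-score covariance, so they carry over unchanged; only the diagonal terms shrink to ρᵢσᵢ².
True-score variance = [22.4²·0.89 + 3²·19.5²·0.77] + 131.04 = 3081.7 + 131.04 = 3212.74.
Reliability = 3212.74 / 4055.05 = 0.792.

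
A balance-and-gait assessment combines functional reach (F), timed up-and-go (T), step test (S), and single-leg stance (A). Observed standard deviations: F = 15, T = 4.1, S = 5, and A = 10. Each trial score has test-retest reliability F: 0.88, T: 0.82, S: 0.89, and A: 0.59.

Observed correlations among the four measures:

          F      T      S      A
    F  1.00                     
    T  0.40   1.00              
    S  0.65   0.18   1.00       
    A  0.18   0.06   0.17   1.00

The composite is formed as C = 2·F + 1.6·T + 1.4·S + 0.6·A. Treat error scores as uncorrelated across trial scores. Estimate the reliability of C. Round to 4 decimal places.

Var(C) = 2²·15² + 1.6²·4.1² + 1.4²·5² + 0.6²·10² + 2·[3.2·15·4.1·0.40 + 2.8·15·5·0.65 + 1.2·15·10·0.18 + 2.24·4.1·5·0.18 + 0.96·4.1·10·0.06 + 0.84·5·10·0.17] = 1028.03 + 530.774 = 1558.81.
With uncorrelated errors the cross-covariances are all true-score covariance, so they carry over unchanged; only the diagonal terms shrink to ρᵢσᵢ².
True-score variance = [2²·15²·0.88 + 1.6²·4.1²·0.82 + 1.4²·5²·0.89 + 0.6²·10²·0.59] + 530.774 = 892.138 + 530.774 = 1422.91.
Reliability = 1422.91 / 1558.81 = 0.9128.

0.9128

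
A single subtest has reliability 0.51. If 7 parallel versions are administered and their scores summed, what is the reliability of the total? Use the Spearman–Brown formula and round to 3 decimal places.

0.879

ρ_k = kρ / (1 + (k−1)ρ) = 7·0.51 / (1 + 6·0.51) = 3.570 / 4.060 = 0.879.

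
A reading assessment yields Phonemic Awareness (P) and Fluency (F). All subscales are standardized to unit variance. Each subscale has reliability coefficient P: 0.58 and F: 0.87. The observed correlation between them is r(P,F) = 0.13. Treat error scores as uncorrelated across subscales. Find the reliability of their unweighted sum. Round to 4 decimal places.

0.7566

Var(P+F) = 2 + 2·[0.13] = 2 + 0.26 = 2.26.
Because errors are independent across components, Cov(Tᵢ,Tⱼ) = Cov(Xᵢ,Xⱼ); the off-diagonal part of the true-score variance is the same as above.
True-score variance = [0.58 + 0.87] + 0.26 = 1.45 + 0.26 = 1.71.
Reliability = 1.71 / 2.26 = 0.7566.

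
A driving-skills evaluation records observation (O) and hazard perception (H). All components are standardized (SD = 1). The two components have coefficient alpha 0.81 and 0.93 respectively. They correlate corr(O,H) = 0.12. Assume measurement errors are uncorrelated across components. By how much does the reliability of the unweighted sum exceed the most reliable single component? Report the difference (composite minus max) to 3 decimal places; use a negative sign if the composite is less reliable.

-0.046

Var(sum) = 2 + 0.24 = 2.24; true-score variance = 1.74 + 0.24 = 1.98; composite reliability = 0.8839.
Max component reliability = 0.9300.
Difference = 0.8839 − 0.9300 = -0.046.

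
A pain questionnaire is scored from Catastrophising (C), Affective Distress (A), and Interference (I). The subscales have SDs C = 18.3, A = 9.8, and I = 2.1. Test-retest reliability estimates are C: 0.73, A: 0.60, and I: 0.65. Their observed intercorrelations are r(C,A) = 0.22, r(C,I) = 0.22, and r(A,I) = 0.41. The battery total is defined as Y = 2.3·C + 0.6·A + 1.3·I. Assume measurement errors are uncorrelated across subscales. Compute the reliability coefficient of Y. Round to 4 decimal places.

0.7509

Var(Y) = 2.3²·18.3² + 0.6²·9.8² + 1.3²·2.1² + 2·[1.38·18.3·9.8·0.22 + 2.99·18.3·2.1·0.22 + 0.78·9.8·2.1·0.41] = 1813.6 + 172.617 = 1986.21.
Because errors are independent across components, Cov(Tᵢ,Tⱼ) = Cov(Xᵢ,Xⱼ); the off-diagonal part of the true-score variance is the same as above.
True-score variance = [2.3²·18.3²·0.73 + 0.6²·9.8²·0.60 + 1.3²·2.1²·0.65] + 172.617 = 1318.83 + 172.617 = 1491.45.
Reliability = 1491.45 / 1986.21 = 0.7509.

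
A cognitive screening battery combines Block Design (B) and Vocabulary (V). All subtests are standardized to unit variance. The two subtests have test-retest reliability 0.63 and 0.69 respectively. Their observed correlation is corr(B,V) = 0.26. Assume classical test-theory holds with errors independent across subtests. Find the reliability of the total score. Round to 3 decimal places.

0.730

Var(B+V) = 2 + 2·[0.26] = 2 + 0.52 = 2.52.
With uncorrelated errors the cross-covariances are all true-score covariance, so they carry over unchanged; only the diagonal terms shrink to ρᵢσᵢ².
True-score variance = [0.63 + 0.69] + 0.52 = 1.32 + 0.52 = 1.84.
Reliability = 1.84 / 2.52 = 0.730.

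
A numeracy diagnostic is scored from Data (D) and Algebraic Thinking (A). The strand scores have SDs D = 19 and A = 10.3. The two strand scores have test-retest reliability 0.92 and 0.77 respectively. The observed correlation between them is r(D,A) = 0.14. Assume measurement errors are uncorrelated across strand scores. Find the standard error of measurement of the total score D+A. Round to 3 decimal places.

Var(total) = 467.09 + 54.796 = 521.886.
True-score variance = 413.809 + 54.796 = 468.605, so reliability = 0.8979.
Error variance = 521.886 − 468.605 = 53.2807; SEM = √53.2807 = 7.299.

7.299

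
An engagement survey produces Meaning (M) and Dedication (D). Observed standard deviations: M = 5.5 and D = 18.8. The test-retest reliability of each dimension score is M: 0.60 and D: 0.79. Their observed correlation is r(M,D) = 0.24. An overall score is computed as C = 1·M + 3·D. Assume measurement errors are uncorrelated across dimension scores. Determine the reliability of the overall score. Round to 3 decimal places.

Var(C) = 5.5² + 3²·18.8² + 2·[3·5.5·18.8·0.24] = 3211.21 + 148.896 = 3360.11.
Under uncorrelated errors the observed covariances equal the true-score covariances, so only the own-variance terms attenuate.
True-score variance = [5.5²·0.60 + 3²·18.8²·0.79] + 148.896 = 2531.11 + 148.896 = 2680.
Reliability = 2680 / 3360.11 = 0.798.

0.798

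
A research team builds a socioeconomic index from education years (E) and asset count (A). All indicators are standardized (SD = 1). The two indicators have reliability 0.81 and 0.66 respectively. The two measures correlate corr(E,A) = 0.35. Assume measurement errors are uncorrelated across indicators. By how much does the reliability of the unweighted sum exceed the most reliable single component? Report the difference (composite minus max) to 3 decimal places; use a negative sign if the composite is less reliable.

Var(sum) = 2 + 0.7 = 2.7; true-score variance = 1.47 + 0.7 = 2.17; composite reliability = 0.8037.
Max component reliability = 0.8100.
Difference = 0.8037 − 0.8100 = -0.006.

-0.006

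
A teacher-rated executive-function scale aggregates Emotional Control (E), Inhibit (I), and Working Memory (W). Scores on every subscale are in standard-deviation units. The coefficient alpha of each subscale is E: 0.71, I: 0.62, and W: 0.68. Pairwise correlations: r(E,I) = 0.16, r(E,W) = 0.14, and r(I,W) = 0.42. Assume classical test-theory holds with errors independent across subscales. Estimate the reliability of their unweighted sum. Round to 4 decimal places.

0.7770

Var(E+I+W) = 3 + 2·[0.16 + 0.14 + 0.42] = 3 + 1.44 = 4.44.
With uncorrelated errors the cross-covariances are all true-score covariance, so they carry over unchanged; only the diagonal terms shrink to ρᵢσᵢ².
True-score variance = [0.71 + 0.62 + 0.68] + 1.44 = 2.01 + 1.44 = 3.45.
Reliability = 3.45 / 4.44 = 0.7770.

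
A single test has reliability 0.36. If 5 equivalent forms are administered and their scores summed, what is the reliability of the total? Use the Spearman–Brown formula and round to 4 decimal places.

ρ_k = kρ / (1 + (k−1)ρ) = 5·0.36 / (1 + 4·0.36) = 1.800 / 2.440 = 0.7377.

0.7377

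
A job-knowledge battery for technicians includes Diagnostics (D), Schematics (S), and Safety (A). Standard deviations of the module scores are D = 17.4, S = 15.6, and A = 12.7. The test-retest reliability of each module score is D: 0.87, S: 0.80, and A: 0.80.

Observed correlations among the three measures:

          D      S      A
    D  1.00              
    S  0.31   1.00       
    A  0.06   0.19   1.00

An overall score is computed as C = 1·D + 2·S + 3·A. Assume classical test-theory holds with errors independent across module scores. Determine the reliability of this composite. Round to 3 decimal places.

0.854

Var(C) = 17.4² + 2²·15.6² + 3²·12.7² + 2·[2·17.4·15.6·0.31 + 3·17.4·12.7·0.06 + 6·15.6·12.7·0.19] = 2727.81 + 867.852 = 3595.66.
With uncorrelated errors the cross-covariances are all true-score covariance, so they carry over unchanged; only the diagonal terms shrink to ρᵢσᵢ².
True-score variance = [17.4²·0.87 + 2²·15.6²·0.80 + 3²·12.7²·0.80] + 867.852 = 2203.44 + 867.852 = 3071.29.
Reliability = 3071.29 / 3595.66 = 0.854.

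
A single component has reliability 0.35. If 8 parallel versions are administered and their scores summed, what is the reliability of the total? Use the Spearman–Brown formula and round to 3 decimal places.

0.812

ρ_k = kρ / (1 + (k−1)ρ) = 8·0.35 / (1 + 7·0.35) = 2.800 / 3.450 = 0.812.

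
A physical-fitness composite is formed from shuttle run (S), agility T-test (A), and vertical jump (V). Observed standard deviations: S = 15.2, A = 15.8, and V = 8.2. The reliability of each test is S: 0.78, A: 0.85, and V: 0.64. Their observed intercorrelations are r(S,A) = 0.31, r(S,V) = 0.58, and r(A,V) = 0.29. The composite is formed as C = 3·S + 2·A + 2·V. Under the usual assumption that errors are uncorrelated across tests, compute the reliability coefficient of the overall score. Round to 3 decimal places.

Var(C) = 3²·15.2² + 2²·15.8² + 2²·8.2² + 2·[6·15.2·15.8·0.31 + 6·15.2·8.2·0.58 + 4·15.8·8.2·0.29] = 3346.88 + 2061.47 = 5408.35.
With uncorrelated errors the cross-covariances are all true-score covariance, so they carry over unchanged; only the diagonal terms shrink to ρᵢσᵢ².
True-score variance = [3²·15.2²·0.78 + 2²·15.8²·0.85 + 2²·8.2²·0.64] + 2061.47 = 2642.81 + 2061.47 = 4704.28.
Reliability = 4704.28 / 5408.35 = 0.870.

0.870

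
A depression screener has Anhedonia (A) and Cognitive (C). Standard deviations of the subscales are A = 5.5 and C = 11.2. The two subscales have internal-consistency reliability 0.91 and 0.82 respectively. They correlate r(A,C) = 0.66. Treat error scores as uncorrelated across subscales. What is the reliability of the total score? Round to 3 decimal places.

0.893

Var(A+C) = 5.5² + 11.2² + 2·[5.5·11.2·0.66] = 155.69 + 81.312 = 237.002.
Because errors are independent across components, Cov(Tᵢ,Tⱼ) = Cov(Xᵢ,Xⱼ); the off-diagonal part of the true-score variance is the same as above.
True-score variance = [5.5²·0.91 + 11.2²·0.82] + 81.312 = 130.388 + 81.312 = 211.7.
Reliability = 211.7 / 237.002 = 0.893.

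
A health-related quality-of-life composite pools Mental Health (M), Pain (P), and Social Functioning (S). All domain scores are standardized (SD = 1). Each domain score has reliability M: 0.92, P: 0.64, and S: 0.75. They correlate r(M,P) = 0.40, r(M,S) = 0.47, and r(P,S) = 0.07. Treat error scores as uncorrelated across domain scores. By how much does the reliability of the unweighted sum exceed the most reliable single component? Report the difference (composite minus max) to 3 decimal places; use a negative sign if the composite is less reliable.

Var(sum) = 3 + 1.88 = 4.88; true-score variance = 2.31 + 1.88 = 4.19; composite reliability = 0.8586.
Max component reliability = 0.9200.
Difference = 0.8586 − 0.9200 = -0.061.

-0.061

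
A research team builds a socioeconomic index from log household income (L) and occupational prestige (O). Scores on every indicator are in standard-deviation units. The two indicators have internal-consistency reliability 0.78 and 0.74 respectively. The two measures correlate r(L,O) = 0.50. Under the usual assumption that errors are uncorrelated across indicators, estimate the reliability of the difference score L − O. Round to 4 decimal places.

0.5200

Var(L−O) = 1 + 1 − 2·0.50 = 2 − 1 = 1.
Because errors are independent across components, Cov(Tᵢ,Tⱼ) = Cov(Xᵢ,Xⱼ); the off-diagonal part of the true-score variance is the same as above.
True-score variance = [0.78 + 0.74] − 1 = 1.52 − 1 = 0.52.
Reliability = 0.52 / 1 = 0.5200.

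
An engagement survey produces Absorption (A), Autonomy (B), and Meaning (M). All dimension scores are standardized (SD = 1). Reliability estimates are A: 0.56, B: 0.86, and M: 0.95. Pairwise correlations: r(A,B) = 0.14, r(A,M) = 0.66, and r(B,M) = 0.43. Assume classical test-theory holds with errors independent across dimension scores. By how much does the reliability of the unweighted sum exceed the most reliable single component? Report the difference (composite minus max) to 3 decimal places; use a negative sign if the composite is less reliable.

-0.065

Var(sum) = 3 + 2.46 = 5.46; true-score variance = 2.37 + 2.46 = 4.83; composite reliability = 0.8846.
Max component reliability = 0.9500.
Difference = 0.8846 − 0.9500 = -0.065.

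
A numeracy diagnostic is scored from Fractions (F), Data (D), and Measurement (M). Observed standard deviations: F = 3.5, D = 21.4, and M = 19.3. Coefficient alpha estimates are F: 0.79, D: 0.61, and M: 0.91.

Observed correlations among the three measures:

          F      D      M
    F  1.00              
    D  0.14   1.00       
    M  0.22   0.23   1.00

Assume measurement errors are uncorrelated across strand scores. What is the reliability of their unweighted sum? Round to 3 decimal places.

Var(F+D+M) = 3.5² + 21.4² + 19.3² + 2·[3.5·21.4·0.14 + 3.5·19.3·0.22 + 21.4·19.3·0.23] = 842.7 + 240.683 = 1083.38.
Because errors are independent across components, Cov(Tᵢ,Tⱼ) = Cov(Xᵢ,Xⱼ); the off-diagonal part of the true-score variance is the same as above.
True-score variance = [3.5²·0.79 + 21.4²·0.61 + 19.3²·0.91] + 240.683 = 627.999 + 240.683 = 868.682.
Reliability = 868.682 / 1083.38 = 0.802.

0.802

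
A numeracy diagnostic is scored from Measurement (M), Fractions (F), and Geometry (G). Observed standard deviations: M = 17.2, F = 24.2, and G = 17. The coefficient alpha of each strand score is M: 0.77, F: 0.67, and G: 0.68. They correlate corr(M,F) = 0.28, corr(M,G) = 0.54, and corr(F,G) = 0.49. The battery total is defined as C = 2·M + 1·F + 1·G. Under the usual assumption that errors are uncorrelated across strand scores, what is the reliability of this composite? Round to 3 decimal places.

0.843

Var(C) = 2²·17.2² + 24.2² + 17² + 2·[2·17.2·24.2·0.28 + 2·17.2·17·0.54 + 24.2·17·0.49] = 2058 + 1500.94 = 3558.94.
Under uncorrelated errors the observed covariances equal the true-score covariances, so only the own-variance terms attenuate.
True-score variance = [2²·17.2²·0.77 + 24.2²·0.67 + 17²·0.68] + 1500.94 = 1500.09 + 1500.94 = 3001.03.
Reliability = 3001.03 / 3558.94 = 0.843.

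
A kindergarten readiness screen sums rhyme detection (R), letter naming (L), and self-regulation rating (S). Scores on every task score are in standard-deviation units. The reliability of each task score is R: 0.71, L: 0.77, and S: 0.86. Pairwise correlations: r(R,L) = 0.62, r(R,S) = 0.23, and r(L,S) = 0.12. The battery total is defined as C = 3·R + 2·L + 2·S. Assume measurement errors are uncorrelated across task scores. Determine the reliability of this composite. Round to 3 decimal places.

Var(C) = 3² + 2² + 2² + 2·[6·0.62 + 6·0.23 + 4·0.12] = 17 + 11.16 = 28.16.
With uncorrelated errors the cross-covariances are all true-score covariance, so they carry over unchanged; only the diagonal terms shrink to ρᵢσᵢ².
True-score variance = [3²·0.71 + 2²·0.77 + 2²·0.86] + 11.16 = 12.91 + 11.16 = 24.07.
Reliability = 24.07 / 28.16 = 0.855.

0.855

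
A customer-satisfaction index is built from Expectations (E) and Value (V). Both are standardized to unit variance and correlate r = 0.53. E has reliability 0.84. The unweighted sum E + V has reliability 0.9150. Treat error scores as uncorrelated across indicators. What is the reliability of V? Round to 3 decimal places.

Var(E+V) = 2 + 2·0.53 = 3.060.
True-score variance = ρ_E + ρ_V + 2·0.53, so 0.9150 = (0.84 + ρ_V + 1.06) / 3.060.
ρ_V = 0.9150·3.060 − 0.84 − 1.06 = 0.900.

0.900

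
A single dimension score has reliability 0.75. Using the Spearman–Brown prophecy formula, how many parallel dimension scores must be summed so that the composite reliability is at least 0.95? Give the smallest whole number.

7

k ≥ ρ*(1−ρ₁)/(ρ₁(1−ρ*)) = 0.95·0.25 / (0.75·0.05) = 6.333.
Smallest integer k = 7.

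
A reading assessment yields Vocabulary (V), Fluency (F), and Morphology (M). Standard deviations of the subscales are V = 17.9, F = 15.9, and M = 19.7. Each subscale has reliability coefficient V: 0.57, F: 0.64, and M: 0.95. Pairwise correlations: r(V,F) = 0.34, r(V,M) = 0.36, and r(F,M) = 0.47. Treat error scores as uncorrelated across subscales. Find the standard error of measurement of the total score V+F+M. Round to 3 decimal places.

Var(total) = 961.31 + 741.865 = 1703.17.
True-score variance = 713.118 + 741.865 = 1454.98, so reliability = 0.8543.
Error variance = 1703.17 − 1454.98 = 248.192; SEM = √248.192 = 15.754.

15.754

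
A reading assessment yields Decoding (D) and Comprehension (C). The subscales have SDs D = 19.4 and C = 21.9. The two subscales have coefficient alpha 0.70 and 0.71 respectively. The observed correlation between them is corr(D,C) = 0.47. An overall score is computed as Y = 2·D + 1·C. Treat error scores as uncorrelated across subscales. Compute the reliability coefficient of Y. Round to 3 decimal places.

Var(Y) = 2²·19.4² + 21.9² + 2·[2·19.4·21.9·0.47] = 1985.05 + 798.737 = 2783.79.
Under uncorrelated errors the observed covariances equal the true-score covariances, so only the own-variance terms attenuate.
True-score variance = [2²·19.4²·0.70 + 21.9²·0.71] + 798.737 = 1394.33 + 798.737 = 2193.07.
Reliability = 2193.07 / 2783.79 = 0.788.

0.788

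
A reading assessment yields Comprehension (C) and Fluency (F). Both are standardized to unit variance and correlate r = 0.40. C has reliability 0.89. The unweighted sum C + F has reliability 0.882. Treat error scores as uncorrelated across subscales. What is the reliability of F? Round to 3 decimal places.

Var(C+F) = 2 + 2·0.40 = 2.800.
True-score variance = ρ_C + ρ_F + 2·0.40, so 0.882 = (0.89 + ρ_F + 0.80) / 2.800.
ρ_F = 0.882·2.800 − 0.89 − 0.80 = 0.780.

0.780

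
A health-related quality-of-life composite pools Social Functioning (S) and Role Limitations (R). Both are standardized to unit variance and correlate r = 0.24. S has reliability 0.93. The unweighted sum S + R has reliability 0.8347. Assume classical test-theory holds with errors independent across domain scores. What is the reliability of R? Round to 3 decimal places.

0.660

Var(S+R) = 2 + 2·0.24 = 2.480.
True-score variance = ρ_S + ρ_R + 2·0.24, so 0.8347 = (0.93 + ρ_R + 0.48) / 2.480.
ρ_R = 0.8347·2.480 − 0.93 − 0.48 = 0.660.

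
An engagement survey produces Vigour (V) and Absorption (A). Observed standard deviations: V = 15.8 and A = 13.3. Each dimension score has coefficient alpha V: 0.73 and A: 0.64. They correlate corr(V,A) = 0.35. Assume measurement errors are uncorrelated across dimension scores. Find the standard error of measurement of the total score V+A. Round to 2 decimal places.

11.45

Var(total) = 426.53 + 147.098 = 573.628.
True-score variance = 295.447 + 147.098 = 442.545, so reliability = 0.7715.
Error variance = 573.628 − 442.545 = 131.083; SEM = √131.083 = 11.45.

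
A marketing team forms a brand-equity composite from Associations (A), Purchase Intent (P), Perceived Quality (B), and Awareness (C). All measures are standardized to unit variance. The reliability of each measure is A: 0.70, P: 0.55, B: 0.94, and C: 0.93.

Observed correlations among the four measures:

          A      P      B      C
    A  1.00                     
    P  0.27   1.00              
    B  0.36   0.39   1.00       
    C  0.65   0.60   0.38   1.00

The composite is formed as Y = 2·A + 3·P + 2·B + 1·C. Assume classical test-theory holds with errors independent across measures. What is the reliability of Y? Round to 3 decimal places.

0.848

Var(Y) = 2² + 3² + 2² + 1 + 2·[6·0.27 + 4·0.36 + 2·0.65 + 6·0.39 + 3·0.60 + 2·0.38] = 18 + 18.52 = 36.52.
Under uncorrelated errors the observed covariances equal the true-score covariances, so only the own-variance terms attenuate.
True-score variance = [2²·0.70 + 3²·0.55 + 2²·0.94 + 0.93] + 18.52 = 12.44 + 18.52 = 30.96.
Reliability = 30.96 / 36.52 = 0.848.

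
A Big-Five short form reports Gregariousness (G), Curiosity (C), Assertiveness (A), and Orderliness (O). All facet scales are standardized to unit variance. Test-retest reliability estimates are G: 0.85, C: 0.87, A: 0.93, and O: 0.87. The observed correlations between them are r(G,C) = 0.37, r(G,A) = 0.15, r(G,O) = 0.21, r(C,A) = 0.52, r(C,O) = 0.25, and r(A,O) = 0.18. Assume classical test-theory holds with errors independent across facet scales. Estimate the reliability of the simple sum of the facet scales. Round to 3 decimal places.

Var(G+C+A+O) = 4 + 2·[0.37 + 0.15 + 0.21 + 0.52 + 0.25 + 0.18] = 4 + 3.36 = 7.36.
Because errors are independent across components, Cov(Tᵢ,Tⱼ) = Cov(Xᵢ,Xⱼ); the off-diagonal part of the true-score variance is the same as above.
True-score variance = [0.85 + 0.87 + 0.93 + 0.87] + 3.36 = 3.52 + 3.36 = 6.88.
Reliability = 6.88 / 7.36 = 0.935.

0.935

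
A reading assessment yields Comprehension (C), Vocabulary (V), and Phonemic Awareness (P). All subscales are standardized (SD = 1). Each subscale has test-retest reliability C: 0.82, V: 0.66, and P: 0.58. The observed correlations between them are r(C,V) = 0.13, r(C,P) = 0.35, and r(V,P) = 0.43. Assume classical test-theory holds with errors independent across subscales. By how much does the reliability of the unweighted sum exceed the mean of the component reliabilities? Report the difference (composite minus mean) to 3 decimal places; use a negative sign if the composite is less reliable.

Var(sum) = 3 + 1.82 = 4.82; true-score variance = 2.06 + 1.82 = 3.88; composite reliability = 0.8050.
Mean component reliability = 0.6867.
Difference = 0.8050 − 0.6867 = 0.118.

0.118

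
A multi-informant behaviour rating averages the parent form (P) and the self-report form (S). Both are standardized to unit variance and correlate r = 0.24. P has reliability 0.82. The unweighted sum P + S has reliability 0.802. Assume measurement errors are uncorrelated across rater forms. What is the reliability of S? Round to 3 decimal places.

Var(P+S) = 2 + 2·0.24 = 2.480.
True-score variance = ρ_P + ρ_S + 2·0.24, so 0.802 = (0.82 + ρ_S + 0.48) / 2.480.
ρ_S = 0.802·2.480 − 0.82 − 0.48 = 0.689.

0.689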